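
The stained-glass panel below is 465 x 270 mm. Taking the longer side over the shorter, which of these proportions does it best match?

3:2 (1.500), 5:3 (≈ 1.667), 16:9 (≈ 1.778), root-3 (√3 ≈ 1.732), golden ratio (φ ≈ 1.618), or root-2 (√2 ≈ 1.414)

Ratio = 465 / 270 ≈ 1.722.
Distances: 3:2 1.500 (Δ 0.222); 5:3 1.667 (Δ 0.055); 16:9 1.778 (Δ 0.056); root-3 1.732 (Δ 0.010); golden ratio 1.618 (Δ 0.104); root-2 1.414 (Δ 0.308).

root-3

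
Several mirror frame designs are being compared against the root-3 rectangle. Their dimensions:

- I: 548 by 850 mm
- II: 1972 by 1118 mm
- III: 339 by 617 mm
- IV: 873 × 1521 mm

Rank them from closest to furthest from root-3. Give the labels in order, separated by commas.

IV, II, III, I

Ratios: I = 850 / 548 ≈ 1.551; II = 1972 / 1118 ≈ 1.764; III = 617 / 339 ≈ 1.820; IV = 1521 / 873 ≈ 1.742.
|Δ from 1.732|: I 0.181; II 0.032; III 0.088; IV 0.010.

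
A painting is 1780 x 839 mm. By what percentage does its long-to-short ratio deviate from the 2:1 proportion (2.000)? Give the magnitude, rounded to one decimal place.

6.1%

Ratio = 1780 / 839 ≈ 2.1216.
Ideal 2:1 = 2.0000. |2.1216 − 2.0000| / 2.0000 ≈ 6.08% → 6.1%.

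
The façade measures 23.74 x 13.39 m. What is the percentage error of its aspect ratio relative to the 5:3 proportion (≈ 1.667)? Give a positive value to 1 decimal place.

Ratio = 23.74 / 13.39 ≈ 1.7730.
Ideal 5:3 ≈ 1.6667. |1.7730 − 1.6667| / 1.6667 ≈ 6.38% → 6.4%.

6.4%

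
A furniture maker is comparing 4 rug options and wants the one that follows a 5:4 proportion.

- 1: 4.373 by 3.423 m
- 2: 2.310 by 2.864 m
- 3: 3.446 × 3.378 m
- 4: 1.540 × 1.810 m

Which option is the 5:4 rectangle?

Target 5:4 ≈ 1.250.
1: 1.278 (Δ0.028)  2: 1.240 (Δ0.010)  3: 1.020 (Δ0.230)  4: 1.175 (Δ0.075)

2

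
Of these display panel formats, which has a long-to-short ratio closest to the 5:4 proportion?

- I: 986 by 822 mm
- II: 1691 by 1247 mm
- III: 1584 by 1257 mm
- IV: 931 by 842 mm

Target 5:4 ≈ 1.250.
I: 1.200 (Δ0.050)  II: 1.356 (Δ0.106)  III: 1.260 (Δ0.010)  IV: 1.106 (Δ0.144)

III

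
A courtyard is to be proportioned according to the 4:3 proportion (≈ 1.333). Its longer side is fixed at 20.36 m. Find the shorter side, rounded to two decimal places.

4:3 ≈ 1.33333.
Shorter side = 20.36 ÷ 1.33333 ≈ 15.2700 → 15.27 m.

15.27 m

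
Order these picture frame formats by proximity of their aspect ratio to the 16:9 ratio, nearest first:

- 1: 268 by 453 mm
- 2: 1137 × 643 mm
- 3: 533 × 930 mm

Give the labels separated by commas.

1: 453/268 ≈ 1.690 → |1.690 − 1.778| = 0.088
2: 1137/643 ≈ 1.768 → |1.768 − 1.778| = 0.010
3: 930/533 ≈ 1.745 → |1.745 − 1.778| = 0.033

2, 3, 1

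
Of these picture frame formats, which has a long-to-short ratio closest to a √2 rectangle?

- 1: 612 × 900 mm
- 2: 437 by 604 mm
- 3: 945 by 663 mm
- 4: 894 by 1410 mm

Ratios (long/short): 1 ≈ 1.471; 2 ≈ 1.382; 3 ≈ 1.425; 4 ≈ 1.577.
root-2 ≈ 1.414; option 3 is nearest (Δ 0.011).

3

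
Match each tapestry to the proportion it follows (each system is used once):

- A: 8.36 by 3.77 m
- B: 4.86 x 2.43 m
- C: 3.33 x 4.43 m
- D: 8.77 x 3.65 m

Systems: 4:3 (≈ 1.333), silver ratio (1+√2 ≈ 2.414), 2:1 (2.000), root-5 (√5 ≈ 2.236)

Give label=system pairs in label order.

Ratios: A ≈ 2.218; B ≈ 2.000; C ≈ 1.330; D ≈ 2.403.
Targets: 4:3 ≈ 1.333; silver ratio ≈ 2.414; 2:1 ≈ 2.000; root-5 ≈ 2.236.

A=root-5, B=2:1, C=4:3, D=silver ratio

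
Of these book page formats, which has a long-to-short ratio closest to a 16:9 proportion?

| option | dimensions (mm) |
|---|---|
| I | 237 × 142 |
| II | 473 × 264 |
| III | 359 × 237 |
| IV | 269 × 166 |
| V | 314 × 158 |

Target 16:9 ≈ 1.778.
I: 1.669 (Δ0.109)  II: 1.792 (Δ0.014)  III: 1.515 (Δ0.263)  IV: 1.620 (Δ0.158)  V: 1.987 (Δ0.209)

II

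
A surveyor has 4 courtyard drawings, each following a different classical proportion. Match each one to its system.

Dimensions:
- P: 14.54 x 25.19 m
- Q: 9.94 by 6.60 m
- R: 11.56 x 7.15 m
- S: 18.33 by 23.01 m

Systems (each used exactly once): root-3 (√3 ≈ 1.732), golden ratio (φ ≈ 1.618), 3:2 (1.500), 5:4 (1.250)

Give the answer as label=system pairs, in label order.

P=root-3, Q=3:2, R=golden ratio, S=5:4

Ratios: P ≈ 1.732; Q ≈ 1.506; R ≈ 1.617; S ≈ 1.255.
Targets: root-3 ≈ 1.732; golden ratio ≈ 1.618; 3:2 ≈ 1.500; 5:4 ≈ 1.250.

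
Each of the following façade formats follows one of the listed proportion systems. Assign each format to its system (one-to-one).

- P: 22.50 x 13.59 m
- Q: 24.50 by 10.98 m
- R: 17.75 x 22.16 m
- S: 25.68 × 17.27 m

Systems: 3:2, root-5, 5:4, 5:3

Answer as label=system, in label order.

Ratios: P ≈ 1.656; Q ≈ 2.231; R ≈ 1.248; S ≈ 1.487.
Targets: 3:2 ≈ 1.500; root-5 ≈ 2.236; 5:4 ≈ 1.250; 5:3 ≈ 1.667.

P=5:3, Q=root-5, R=5:4, S=3:2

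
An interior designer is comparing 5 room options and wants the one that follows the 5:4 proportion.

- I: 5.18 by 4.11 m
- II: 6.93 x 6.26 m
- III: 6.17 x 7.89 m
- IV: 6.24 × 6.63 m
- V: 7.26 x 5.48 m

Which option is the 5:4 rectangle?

I

Target 5:4 ≈ 1.250.
I: 1.260 (Δ0.010)  II: 1.107 (Δ0.143)  III: 1.279 (Δ0.029)  IV: 1.062 (Δ0.188)  V: 1.325 (Δ0.075)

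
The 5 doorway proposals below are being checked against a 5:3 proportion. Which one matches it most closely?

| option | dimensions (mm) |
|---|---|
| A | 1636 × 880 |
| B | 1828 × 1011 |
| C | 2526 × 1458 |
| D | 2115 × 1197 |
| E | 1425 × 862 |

E

Target 5:3 ≈ 1.667.
A: 1.859 (Δ0.192)  B: 1.808 (Δ0.141)  C: 1.733 (Δ0.066)  D: 1.767 (Δ0.100)  E: 1.653 (Δ0.014)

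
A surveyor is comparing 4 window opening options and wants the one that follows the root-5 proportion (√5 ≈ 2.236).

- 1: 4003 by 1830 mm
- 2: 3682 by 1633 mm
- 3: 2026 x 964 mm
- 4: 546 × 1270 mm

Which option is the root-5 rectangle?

2

Target root-5 ≈ 2.236.
1: 2.187 (Δ0.049)  2: 2.255 (Δ0.019)  3: 2.102 (Δ0.134)  4: 2.326 (Δ0.090)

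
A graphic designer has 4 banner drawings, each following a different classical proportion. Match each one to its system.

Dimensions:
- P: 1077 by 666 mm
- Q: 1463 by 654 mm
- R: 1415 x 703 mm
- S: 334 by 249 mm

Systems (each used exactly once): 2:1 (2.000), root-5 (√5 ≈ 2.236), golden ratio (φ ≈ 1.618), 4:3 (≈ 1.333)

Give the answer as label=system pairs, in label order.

P=golden ratio, Q=root-5, R=2:1, S=4:3

P = 1077/666 ≈ 1.617 → golden ratio (1.618)
Q = 1463/654 ≈ 2.237 → root-5 (2.236)
R = 1415/703 ≈ 2.013 → 2:1 (2.000)
S = 334/249 ≈ 1.341 → 4:3 (1.333)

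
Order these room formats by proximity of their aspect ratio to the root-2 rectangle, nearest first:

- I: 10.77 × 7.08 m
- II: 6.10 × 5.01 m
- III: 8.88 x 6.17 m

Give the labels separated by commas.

III, I, II

I: 10.77/7.08 ≈ 1.521 → |1.521 − 1.414| = 0.107
II: 6.10/5.01 ≈ 1.218 → |1.218 − 1.414| = 0.196
III: 8.88/6.17 ≈ 1.439 → |1.439 − 1.414| = 0.025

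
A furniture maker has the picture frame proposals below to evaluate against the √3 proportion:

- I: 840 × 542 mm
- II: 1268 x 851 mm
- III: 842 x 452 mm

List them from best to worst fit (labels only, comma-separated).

III, I, II

I: 840/542 ≈ 1.550 → |1.550 − 1.732| = 0.182
II: 1268/851 ≈ 1.490 → |1.490 − 1.732| = 0.242
III: 842/452 ≈ 1.863 → |1.863 − 1.732| = 0.131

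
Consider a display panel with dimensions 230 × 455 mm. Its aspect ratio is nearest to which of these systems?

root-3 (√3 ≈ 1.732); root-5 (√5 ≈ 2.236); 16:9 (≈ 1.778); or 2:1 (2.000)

455/230 ≈ 1.978. Nearest candidates are 2:1 (2.000, off by 0.022) and 16:9 (1.778, off by 0.200).

2:1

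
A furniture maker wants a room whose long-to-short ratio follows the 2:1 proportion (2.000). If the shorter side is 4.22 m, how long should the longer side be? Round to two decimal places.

8.44 m

2:1 = 2.00000.
Longer side = 4.22 × 2.00000 ≈ 8.4400 → 8.44 m.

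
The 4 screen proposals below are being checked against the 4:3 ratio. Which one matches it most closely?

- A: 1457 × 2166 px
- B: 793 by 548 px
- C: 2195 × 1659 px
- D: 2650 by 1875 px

C

Ratios (long/short): A ≈ 1.487; B ≈ 1.447; C ≈ 1.323; D ≈ 1.413.
4:3 ≈ 1.333; option C is nearest (Δ 0.010).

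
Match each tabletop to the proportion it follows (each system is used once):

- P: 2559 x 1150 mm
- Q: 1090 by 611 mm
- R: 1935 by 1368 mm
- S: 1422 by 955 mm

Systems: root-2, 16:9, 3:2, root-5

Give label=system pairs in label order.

P=root-5, Q=16:9, R=root-2, S=3:2

P = 2559/1150 ≈ 2.225 → root-5 (2.236)
Q = 1090/611 ≈ 1.784 → 16:9 (1.778)
R = 1935/1368 ≈ 1.414 → root-2 (1.414)
S = 1422/955 ≈ 1.489 → 3:2 (1.500)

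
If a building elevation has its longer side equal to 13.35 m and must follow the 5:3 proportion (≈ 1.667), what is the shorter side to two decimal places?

5:3 ≈ 1.66667.
Shorter side = 13.35 ÷ 1.66667 ≈ 8.0100 → 8.01 m.

8.01 m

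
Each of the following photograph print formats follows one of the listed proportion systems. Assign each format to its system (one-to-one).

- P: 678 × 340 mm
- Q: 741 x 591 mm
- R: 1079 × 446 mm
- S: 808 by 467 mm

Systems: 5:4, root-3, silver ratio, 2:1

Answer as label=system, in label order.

Ratios: P ≈ 1.994; Q ≈ 1.254; R ≈ 2.419; S ≈ 1.730.
Targets: 5:4 ≈ 1.250; root-3 ≈ 1.732; silver ratio ≈ 2.414; 2:1 ≈ 2.000.

P=2:1, Q=5:4, R=silver ratio, S=root-3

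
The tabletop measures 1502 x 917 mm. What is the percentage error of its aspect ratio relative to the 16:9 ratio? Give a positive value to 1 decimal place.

Ratio = 1502 / 917 ≈ 1.6379.
Ideal 16:9 ≈ 1.7778. |1.6379 − 1.7778| / 1.7778 ≈ 7.87% → 7.9%.

7.9%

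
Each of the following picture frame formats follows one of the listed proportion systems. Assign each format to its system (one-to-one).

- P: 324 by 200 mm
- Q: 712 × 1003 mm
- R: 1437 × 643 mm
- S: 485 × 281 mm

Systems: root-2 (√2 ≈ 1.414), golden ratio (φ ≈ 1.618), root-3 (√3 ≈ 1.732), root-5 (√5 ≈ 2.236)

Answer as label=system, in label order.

P = 324/200 ≈ 1.620 → golden ratio (1.618)
Q = 1003/712 ≈ 1.409 → root-2 (1.414)
R = 1437/643 ≈ 2.235 → root-5 (2.236)
S = 485/281 ≈ 1.726 → root-3 (1.732)

P=golden ratio, Q=root-2, R=root-5, S=root-3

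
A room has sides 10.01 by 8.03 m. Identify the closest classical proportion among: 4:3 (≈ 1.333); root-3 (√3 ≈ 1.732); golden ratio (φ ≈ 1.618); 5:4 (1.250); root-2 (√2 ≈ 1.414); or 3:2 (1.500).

10.01/8.03 ≈ 1.247. Nearest candidates are 5:4 (1.250, off by 0.003) and 4:3 (1.333, off by 0.086).

5:4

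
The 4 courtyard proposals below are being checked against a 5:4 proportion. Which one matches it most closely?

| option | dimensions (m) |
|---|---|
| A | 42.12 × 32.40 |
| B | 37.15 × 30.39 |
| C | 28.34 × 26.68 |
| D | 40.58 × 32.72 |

D

Ratios (long/short): A ≈ 1.300; B ≈ 1.222; C ≈ 1.062; D ≈ 1.240.
5:4 ≈ 1.250; option D is nearest (Δ 0.010).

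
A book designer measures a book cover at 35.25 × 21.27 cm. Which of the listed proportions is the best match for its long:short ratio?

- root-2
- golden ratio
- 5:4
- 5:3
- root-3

5:3

Ratio = 35.25 / 21.27 ≈ 1.657.
Distances: root-2 1.414 (Δ 0.243); golden ratio 1.618 (Δ 0.039); 5:4 1.250 (Δ 0.407); 5:3 1.667 (Δ 0.010); root-3 1.732 (Δ 0.075).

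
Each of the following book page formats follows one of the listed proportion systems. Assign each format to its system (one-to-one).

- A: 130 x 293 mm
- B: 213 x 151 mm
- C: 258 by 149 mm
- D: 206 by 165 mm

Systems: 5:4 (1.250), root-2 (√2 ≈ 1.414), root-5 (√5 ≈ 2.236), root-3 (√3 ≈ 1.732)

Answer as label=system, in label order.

A = 293/130 ≈ 2.254 → root-5 (2.236)
B = 213/151 ≈ 1.411 → root-2 (1.414)
C = 258/149 ≈ 1.732 → root-3 (1.732)
D = 206/165 ≈ 1.248 → 5:4 (1.250)

A=root-5, B=root-2, C=root-3, D=5:4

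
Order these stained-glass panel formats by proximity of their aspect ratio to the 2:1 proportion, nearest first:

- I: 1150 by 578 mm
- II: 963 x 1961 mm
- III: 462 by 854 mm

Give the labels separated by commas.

I, II, III

Ratios: I = 1150 / 578 ≈ 1.990; II = 1961 / 963 ≈ 2.036; III = 854 / 462 ≈ 1.848.
|Δ from 2.000|: I 0.010; II 0.036; III 0.152.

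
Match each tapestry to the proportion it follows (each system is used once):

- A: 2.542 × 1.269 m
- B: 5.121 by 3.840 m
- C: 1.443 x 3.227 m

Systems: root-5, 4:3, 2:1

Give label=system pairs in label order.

A = 2.542/1.269 ≈ 2.003 → 2:1 (2.000)
B = 5.121/3.840 ≈ 1.334 → 4:3 (1.333)
C = 3.227/1.443 ≈ 2.236 → root-5 (2.236)

A=2:1, B=4:3, C=root-5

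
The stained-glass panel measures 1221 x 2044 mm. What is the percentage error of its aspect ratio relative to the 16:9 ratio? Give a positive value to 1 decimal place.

5.8%

Ratio = 2044 / 1221 ≈ 1.6740.
Ideal 16:9 ≈ 1.7778. |1.6740 − 1.7778| / 1.7778 ≈ 5.84% → 5.8%.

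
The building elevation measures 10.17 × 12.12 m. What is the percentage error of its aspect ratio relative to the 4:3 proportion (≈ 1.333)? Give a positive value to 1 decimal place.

Ratio = 12.12 / 10.17 ≈ 1.1917.
Ideal 4:3 ≈ 1.3333. |1.1917 − 1.3333| / 1.3333 ≈ 10.62% → 10.6%.

10.6%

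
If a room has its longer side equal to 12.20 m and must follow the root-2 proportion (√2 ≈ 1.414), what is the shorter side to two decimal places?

root-2 ≈ 1.41421.
Shorter side = 12.20 ÷ 1.41421 ≈ 8.6267 → 8.63 m.

8.63 m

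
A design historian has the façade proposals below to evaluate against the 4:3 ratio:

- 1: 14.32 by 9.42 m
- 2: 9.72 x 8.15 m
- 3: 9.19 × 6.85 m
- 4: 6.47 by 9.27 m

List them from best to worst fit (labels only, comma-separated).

1: 14.32/9.42 ≈ 1.520 → |1.520 − 1.333| = 0.187
2: 9.72/8.15 ≈ 1.193 → |1.193 − 1.333| = 0.140
3: 9.19/6.85 ≈ 1.342 → |1.342 − 1.333| = 0.009
4: 9.27/6.47 ≈ 1.433 → |1.433 − 1.333| = 0.100

3, 4, 2, 1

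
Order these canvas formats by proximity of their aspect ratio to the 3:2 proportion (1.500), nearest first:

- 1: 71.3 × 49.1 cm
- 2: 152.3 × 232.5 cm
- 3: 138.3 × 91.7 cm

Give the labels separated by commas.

1: 71.3/49.1 ≈ 1.452 → |1.452 − 1.500| = 0.048
2: 232.5/152.3 ≈ 1.527 → |1.527 − 1.500| = 0.027
3: 138.3/91.7 ≈ 1.508 → |1.508 − 1.500| = 0.008

3, 2, 1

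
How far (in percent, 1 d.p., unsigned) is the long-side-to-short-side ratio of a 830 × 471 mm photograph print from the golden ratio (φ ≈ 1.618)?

8.9%

Ratio = 830 / 471 ≈ 1.7622.
Ideal golden ratio ≈ 1.6180. |1.7622 − 1.6180| / 1.6180 ≈ 8.91% → 8.9%.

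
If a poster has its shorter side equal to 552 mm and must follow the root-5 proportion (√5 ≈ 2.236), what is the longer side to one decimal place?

root-5 ≈ 2.23607.
Longer side = 552 × 2.23607 ≈ 1234.311 → 1234.3 mm.

1234.3 mm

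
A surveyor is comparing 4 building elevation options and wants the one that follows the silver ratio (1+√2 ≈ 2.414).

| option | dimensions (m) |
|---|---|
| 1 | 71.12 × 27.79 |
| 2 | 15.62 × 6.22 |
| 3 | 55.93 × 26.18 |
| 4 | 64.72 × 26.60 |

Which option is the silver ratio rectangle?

Target silver ratio ≈ 2.414.
1: 2.559 (Δ0.145)  2: 2.511 (Δ0.097)  3: 2.136 (Δ0.278)  4: 2.433 (Δ0.019)

4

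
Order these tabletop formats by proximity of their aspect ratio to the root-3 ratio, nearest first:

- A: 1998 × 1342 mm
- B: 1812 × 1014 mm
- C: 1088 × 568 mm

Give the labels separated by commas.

A: 1998/1342 ≈ 1.489 → |1.489 − 1.732| = 0.243
B: 1812/1014 ≈ 1.787 → |1.787 − 1.732| = 0.055
C: 1088/568 ≈ 1.915 → |1.915 − 1.732| = 0.183

B, C, A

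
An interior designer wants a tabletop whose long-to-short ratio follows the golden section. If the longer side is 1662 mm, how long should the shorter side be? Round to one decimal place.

1027.2 mm

golden ratio ≈ 1.61803.
Shorter side = 1662 ÷ 1.61803 ≈ 1027.175 → 1027.2 mm.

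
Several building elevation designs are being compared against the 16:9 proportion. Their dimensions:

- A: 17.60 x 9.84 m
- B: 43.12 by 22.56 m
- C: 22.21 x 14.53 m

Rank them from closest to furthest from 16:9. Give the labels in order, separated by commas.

A, B, C

A: 17.60/9.84 ≈ 1.789 → |1.789 − 1.778| = 0.011
B: 43.12/22.56 ≈ 1.911 → |1.911 − 1.778| = 0.133
C: 22.21/14.53 ≈ 1.529 → |1.529 − 1.778| = 0.249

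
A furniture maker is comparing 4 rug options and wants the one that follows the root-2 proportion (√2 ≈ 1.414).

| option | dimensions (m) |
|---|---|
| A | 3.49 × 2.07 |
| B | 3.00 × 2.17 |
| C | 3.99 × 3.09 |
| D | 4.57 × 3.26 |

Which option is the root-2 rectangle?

D

Ratios (long/short): A ≈ 1.686; B ≈ 1.382; C ≈ 1.291; D ≈ 1.402.
root-2 ≈ 1.414; option D is nearest (Δ 0.012).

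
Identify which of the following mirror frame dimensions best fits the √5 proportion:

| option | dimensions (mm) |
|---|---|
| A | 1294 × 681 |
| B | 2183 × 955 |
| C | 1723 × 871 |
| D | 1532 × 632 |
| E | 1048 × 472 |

E

Target root-5 ≈ 2.236.
A: 1.900 (Δ0.336)  B: 2.286 (Δ0.050)  C: 1.978 (Δ0.258)  D: 2.424 (Δ0.188)  E: 2.220 (Δ0.016)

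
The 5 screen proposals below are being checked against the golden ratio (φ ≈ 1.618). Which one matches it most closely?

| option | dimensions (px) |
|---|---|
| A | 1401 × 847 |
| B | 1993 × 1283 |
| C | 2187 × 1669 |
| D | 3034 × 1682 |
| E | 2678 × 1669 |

E

Target golden ratio ≈ 1.618.
A: 1.654 (Δ0.036)  B: 1.553 (Δ0.065)  C: 1.310 (Δ0.308)  D: 1.804 (Δ0.186)  E: 1.605 (Δ0.013)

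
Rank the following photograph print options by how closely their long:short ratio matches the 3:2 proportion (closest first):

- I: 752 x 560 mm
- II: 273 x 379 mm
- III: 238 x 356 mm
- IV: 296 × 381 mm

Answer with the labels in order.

III, II, I, IV

I: 752/560 ≈ 1.343 → |1.343 − 1.500| = 0.157
II: 379/273 ≈ 1.388 → |1.388 − 1.500| = 0.112
III: 356/238 ≈ 1.496 → |1.496 − 1.500| = 0.004
IV: 381/296 ≈ 1.287 → |1.287 − 1.500| = 0.213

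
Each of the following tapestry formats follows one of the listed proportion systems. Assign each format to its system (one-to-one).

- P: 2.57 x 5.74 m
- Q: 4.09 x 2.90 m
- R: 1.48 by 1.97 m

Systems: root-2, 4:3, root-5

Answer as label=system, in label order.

Ratios: P ≈ 2.233; Q ≈ 1.410; R ≈ 1.331.
Targets: root-2 ≈ 1.414; 4:3 ≈ 1.333; root-5 ≈ 2.236.

P=root-5, Q=root-2, R=4:3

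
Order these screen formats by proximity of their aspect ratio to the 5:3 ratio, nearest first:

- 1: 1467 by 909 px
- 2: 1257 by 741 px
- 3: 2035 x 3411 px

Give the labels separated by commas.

Ratios: 1 = 1467 / 909 ≈ 1.614; 2 = 1257 / 741 ≈ 1.696; 3 = 3411 / 2035 ≈ 1.676.
|Δ from 1.667|: 1 0.053; 2 0.029; 3 0.009.

3, 2, 1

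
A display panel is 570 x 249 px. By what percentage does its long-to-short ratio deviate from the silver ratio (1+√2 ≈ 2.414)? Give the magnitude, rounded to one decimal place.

Ratio = 570 / 249 ≈ 2.2892.
Ideal silver ratio ≈ 2.4142. |2.2892 − 2.4142| / 2.4142 ≈ 5.18% → 5.2%.

5.2%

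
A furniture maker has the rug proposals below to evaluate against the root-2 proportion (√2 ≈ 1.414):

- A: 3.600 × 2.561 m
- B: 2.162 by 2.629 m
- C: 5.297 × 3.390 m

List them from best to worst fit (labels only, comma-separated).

A, C, B

Ratios: A = 3.600 / 2.561 ≈ 1.406; B = 2.629 / 2.162 ≈ 1.216; C = 5.297 / 3.390 ≈ 1.563.
|Δ from 1.414|: A 0.008; B 0.198; C 0.149.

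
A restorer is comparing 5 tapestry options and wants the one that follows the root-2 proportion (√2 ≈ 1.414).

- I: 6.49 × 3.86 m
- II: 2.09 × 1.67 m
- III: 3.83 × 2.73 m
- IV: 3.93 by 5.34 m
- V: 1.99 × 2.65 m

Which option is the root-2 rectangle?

Target root-2 ≈ 1.414.
I: 1.681 (Δ0.267)  II: 1.251 (Δ0.163)  III: 1.403 (Δ0.011)  IV: 1.359 (Δ0.055)  V: 1.332 (Δ0.082)

III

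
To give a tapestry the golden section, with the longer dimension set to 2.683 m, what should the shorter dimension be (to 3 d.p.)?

golden ratio ≈ 1.61803.
Shorter side = 2.683 ÷ 1.61803 ≈ 1.65819 → 1.658 m.

1.658 m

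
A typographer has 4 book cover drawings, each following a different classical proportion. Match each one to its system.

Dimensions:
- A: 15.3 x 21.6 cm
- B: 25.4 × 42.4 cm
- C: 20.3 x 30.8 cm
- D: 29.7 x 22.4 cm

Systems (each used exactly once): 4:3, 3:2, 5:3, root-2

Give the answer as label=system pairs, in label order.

Ratios: A ≈ 1.412; B ≈ 1.669; C ≈ 1.517; D ≈ 1.326.
Targets: 4:3 ≈ 1.333; 3:2 ≈ 1.500; 5:3 ≈ 1.667; root-2 ≈ 1.414.

A=root-2, B=5:3, C=3:2, D=4:3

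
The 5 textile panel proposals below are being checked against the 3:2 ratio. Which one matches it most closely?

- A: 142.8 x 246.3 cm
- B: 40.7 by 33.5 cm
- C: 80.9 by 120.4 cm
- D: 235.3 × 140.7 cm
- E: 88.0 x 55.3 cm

C

Target 3:2 ≈ 1.500.
A: 1.725 (Δ0.225)  B: 1.215 (Δ0.285)  C: 1.488 (Δ0.012)  D: 1.672 (Δ0.172)  E: 1.591 (Δ0.091)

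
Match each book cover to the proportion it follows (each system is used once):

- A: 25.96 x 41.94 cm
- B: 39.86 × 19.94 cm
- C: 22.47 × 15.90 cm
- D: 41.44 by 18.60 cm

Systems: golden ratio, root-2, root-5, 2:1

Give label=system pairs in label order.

A=golden ratio, B=2:1, C=root-2, D=root-5

Ratios: A ≈ 1.616; B ≈ 1.999; C ≈ 1.413; D ≈ 2.228.
Targets: golden ratio ≈ 1.618; root-2 ≈ 1.414; root-5 ≈ 2.236; 2:1 ≈ 2.000.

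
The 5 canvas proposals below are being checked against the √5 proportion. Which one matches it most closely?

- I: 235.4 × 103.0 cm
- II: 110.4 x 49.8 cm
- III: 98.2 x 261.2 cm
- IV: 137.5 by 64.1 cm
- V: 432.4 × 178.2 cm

Ratios (long/short): I ≈ 2.285; II ≈ 2.217; III ≈ 2.660; IV ≈ 2.145; V ≈ 2.426.
root-5 ≈ 2.236; option II is nearest (Δ 0.019).

II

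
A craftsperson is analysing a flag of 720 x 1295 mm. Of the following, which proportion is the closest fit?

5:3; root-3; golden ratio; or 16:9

Ratio = 1295 / 720 ≈ 1.799.
Distances: 5:3 1.667 (Δ 0.132); root-3 1.732 (Δ 0.067); golden ratio 1.618 (Δ 0.181); 16:9 1.778 (Δ 0.021).

16:9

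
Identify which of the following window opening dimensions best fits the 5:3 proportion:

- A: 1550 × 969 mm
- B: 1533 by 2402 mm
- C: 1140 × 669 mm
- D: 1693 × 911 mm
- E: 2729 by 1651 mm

E

Target 5:3 ≈ 1.667.
A: 1.600 (Δ0.067)  B: 1.567 (Δ0.100)  C: 1.704 (Δ0.037)  D: 1.858 (Δ0.191)  E: 1.653 (Δ0.014)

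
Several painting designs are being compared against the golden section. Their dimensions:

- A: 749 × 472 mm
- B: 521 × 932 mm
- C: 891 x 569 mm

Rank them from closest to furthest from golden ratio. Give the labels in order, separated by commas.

Ratios: A = 749 / 472 ≈ 1.587; B = 932 / 521 ≈ 1.789; C = 891 / 569 ≈ 1.566.
|Δ from 1.618|: A 0.031; B 0.171; C 0.052.

A, C, B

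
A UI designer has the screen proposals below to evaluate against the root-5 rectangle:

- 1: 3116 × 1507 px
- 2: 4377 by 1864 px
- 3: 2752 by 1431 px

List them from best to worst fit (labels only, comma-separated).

1: 3116/1507 ≈ 2.068 → |2.068 − 2.236| = 0.168
2: 4377/1864 ≈ 2.348 → |2.348 − 2.236| = 0.112
3: 2752/1431 ≈ 1.923 → |1.923 − 2.236| = 0.313

2, 1, 3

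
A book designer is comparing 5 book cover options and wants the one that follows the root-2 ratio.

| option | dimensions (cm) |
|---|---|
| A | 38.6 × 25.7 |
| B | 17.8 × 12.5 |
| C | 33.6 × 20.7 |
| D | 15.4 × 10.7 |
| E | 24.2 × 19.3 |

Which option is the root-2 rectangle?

Target root-2 ≈ 1.414.
A: 1.502 (Δ0.088)  B: 1.424 (Δ0.010)  C: 1.623 (Δ0.209)  D: 1.439 (Δ0.025)  E: 1.254 (Δ0.160)

B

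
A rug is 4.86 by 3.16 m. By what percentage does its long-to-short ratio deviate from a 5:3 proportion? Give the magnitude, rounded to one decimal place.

Ratio = 4.86 / 3.16 ≈ 1.5380.
Ideal 5:3 ≈ 1.6667. |1.5380 − 1.6667| / 1.6667 ≈ 7.72% → 7.7%.

7.7%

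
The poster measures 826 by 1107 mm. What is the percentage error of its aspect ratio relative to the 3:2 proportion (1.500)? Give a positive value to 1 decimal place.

Ratio = 1107 / 826 ≈ 1.3402.
Ideal 3:2 = 1.5000. |1.3402 − 1.5000| / 1.5000 ≈ 10.65% → 10.7%.

10.7%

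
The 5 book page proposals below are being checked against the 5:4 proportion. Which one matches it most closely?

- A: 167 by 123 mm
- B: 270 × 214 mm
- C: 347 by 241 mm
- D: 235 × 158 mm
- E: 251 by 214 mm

B

Ratios (long/short): A ≈ 1.358; B ≈ 1.262; C ≈ 1.440; D ≈ 1.487; E ≈ 1.173.
5:4 ≈ 1.250; option B is nearest (Δ 0.012).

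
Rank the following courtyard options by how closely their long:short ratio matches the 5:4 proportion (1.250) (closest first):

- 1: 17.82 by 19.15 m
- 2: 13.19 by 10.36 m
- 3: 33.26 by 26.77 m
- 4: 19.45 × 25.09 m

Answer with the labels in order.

3, 2, 4, 1

Ratios: 1 = 19.15 / 17.82 ≈ 1.075; 2 = 13.19 / 10.36 ≈ 1.273; 3 = 33.26 / 26.77 ≈ 1.242; 4 = 25.09 / 19.45 ≈ 1.290.
|Δ from 1.250|: 1 0.175; 2 0.023; 3 0.008; 4 0.040.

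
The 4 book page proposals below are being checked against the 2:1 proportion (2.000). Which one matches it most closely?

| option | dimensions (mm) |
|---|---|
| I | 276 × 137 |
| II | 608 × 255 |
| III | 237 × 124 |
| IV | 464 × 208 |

I

Target 2:1 ≈ 2.000.
I: 2.015 (Δ0.015)  II: 2.384 (Δ0.384)  III: 1.911 (Δ0.089)  IV: 2.231 (Δ0.231)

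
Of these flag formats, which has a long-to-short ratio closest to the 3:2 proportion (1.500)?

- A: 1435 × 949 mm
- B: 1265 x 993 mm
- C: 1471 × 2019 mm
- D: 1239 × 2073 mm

A

Ratios (long/short): A ≈ 1.512; B ≈ 1.274; C ≈ 1.373; D ≈ 1.673.
3:2 ≈ 1.500; option A is nearest (Δ 0.012).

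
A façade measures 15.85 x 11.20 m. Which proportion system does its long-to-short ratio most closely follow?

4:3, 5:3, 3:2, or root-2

root-2

15.85/11.20 ≈ 1.415. Nearest candidates are root-2 (1.414, off by 0.001) and 4:3 (1.333, off by 0.082).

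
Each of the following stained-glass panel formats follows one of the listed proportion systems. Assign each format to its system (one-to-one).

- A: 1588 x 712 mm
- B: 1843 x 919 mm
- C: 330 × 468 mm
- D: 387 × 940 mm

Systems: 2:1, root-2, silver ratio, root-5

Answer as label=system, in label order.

Ratios: A ≈ 2.230; B ≈ 2.005; C ≈ 1.418; D ≈ 2.429.
Targets: 2:1 ≈ 2.000; root-2 ≈ 1.414; silver ratio ≈ 2.414; root-5 ≈ 2.236.

A=root-5, B=2:1, C=root-2, D=silver ratio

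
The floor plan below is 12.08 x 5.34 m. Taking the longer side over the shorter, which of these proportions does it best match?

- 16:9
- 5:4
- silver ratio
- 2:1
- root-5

root-5

Ratio = 12.08 / 5.34 ≈ 2.262.
Distances: 16:9 1.778 (Δ 0.484); 5:4 1.250 (Δ 1.012); silver ratio 2.414 (Δ 0.152); 2:1 2.000 (Δ 0.262); root-5 2.236 (Δ 0.026).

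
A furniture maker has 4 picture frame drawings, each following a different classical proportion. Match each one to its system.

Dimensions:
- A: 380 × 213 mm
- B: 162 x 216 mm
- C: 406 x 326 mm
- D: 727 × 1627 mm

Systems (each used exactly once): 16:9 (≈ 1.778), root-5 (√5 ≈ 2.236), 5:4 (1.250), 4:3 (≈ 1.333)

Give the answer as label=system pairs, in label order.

A = 380/213 ≈ 1.784 → 16:9 (1.778)
B = 216/162 ≈ 1.333 → 4:3 (1.333)
C = 406/326 ≈ 1.245 → 5:4 (1.250)
D = 1627/727 ≈ 2.238 → root-5 (2.236)

A=16:9, B=4:3, C=5:4, D=root-5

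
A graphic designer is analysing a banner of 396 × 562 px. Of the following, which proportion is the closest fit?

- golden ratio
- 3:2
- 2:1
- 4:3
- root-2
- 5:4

Ratio = 562 / 396 ≈ 1.419.
Distances: golden ratio 1.618 (Δ 0.199); 3:2 1.500 (Δ 0.081); 2:1 2.000 (Δ 0.581); 4:3 1.333 (Δ 0.086); root-2 1.414 (Δ 0.005); 5:4 1.250 (Δ 0.169).

root-2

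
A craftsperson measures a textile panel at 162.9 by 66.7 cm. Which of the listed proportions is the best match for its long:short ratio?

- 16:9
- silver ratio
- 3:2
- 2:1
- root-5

Ratio = 162.9 / 66.7 ≈ 2.442.
Distances: 16:9 1.778 (Δ 0.664); silver ratio 2.414 (Δ 0.028); 3:2 1.500 (Δ 0.942); 2:1 2.000 (Δ 0.442); root-5 2.236 (Δ 0.206).

silver ratio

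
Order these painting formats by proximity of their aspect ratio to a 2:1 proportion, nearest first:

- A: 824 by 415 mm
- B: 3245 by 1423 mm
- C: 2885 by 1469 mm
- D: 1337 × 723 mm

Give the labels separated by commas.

A, C, D, B

A: 824/415 ≈ 1.986 → |1.986 − 2.000| = 0.014
B: 3245/1423 ≈ 2.280 → |2.280 − 2.000| = 0.280
C: 2885/1469 ≈ 1.964 → |1.964 − 2.000| = 0.036
D: 1337/723 ≈ 1.849 → |1.849 − 2.000| = 0.151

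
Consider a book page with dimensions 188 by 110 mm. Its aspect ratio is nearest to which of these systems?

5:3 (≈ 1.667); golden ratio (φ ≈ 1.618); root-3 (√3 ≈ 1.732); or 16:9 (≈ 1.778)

root-3

Ratio = 188 / 110 ≈ 1.709.
Distances: 5:3 1.667 (Δ 0.042); golden ratio 1.618 (Δ 0.091); root-3 1.732 (Δ 0.023); 16:9 1.778 (Δ 0.069).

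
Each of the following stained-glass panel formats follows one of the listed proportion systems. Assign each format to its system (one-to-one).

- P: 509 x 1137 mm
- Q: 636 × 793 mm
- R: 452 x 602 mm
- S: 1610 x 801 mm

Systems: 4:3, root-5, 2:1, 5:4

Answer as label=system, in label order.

P=root-5, Q=5:4, R=4:3, S=2:1

Ratios: P ≈ 2.234; Q ≈ 1.247; R ≈ 1.332; S ≈ 2.010.
Targets: 4:3 ≈ 1.333; root-5 ≈ 2.236; 2:1 ≈ 2.000; 5:4 ≈ 1.250.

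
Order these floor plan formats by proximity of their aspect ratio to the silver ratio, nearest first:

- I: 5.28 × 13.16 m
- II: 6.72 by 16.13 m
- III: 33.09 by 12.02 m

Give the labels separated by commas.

Ratios: I = 13.16 / 5.28 ≈ 2.492; II = 16.13 / 6.72 ≈ 2.400; III = 33.09 / 12.02 ≈ 2.753.
|Δ from 2.414|: I 0.078; II 0.014; III 0.339.

II, I, III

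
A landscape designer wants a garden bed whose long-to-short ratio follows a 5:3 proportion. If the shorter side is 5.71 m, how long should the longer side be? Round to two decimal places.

9.52 m

5:3 ≈ 1.66667.
Longer side = 5.71 × 1.66667 ≈ 9.5167 → 9.52 m.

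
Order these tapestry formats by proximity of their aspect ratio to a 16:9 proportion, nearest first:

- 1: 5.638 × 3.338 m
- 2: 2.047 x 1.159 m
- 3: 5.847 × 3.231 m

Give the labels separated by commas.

2, 3, 1

1: 5.638/3.338 ≈ 1.689 → |1.689 − 1.778| = 0.089
2: 2.047/1.159 ≈ 1.766 → |1.766 − 1.778| = 0.012
3: 5.847/3.231 ≈ 1.810 → |1.810 − 1.778| = 0.032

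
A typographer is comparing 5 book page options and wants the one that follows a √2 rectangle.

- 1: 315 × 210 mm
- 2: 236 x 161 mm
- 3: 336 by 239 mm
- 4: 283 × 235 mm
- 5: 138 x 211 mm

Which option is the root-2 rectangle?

3

Ratios (long/short): 1 ≈ 1.500; 2 ≈ 1.466; 3 ≈ 1.406; 4 ≈ 1.204; 5 ≈ 1.529.
root-2 ≈ 1.414; option 3 is nearest (Δ 0.008).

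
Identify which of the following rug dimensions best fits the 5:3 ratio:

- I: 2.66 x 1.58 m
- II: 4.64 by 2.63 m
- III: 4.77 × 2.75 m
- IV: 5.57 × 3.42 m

Target 5:3 ≈ 1.667.
I: 1.684 (Δ0.017)  II: 1.764 (Δ0.097)  III: 1.735 (Δ0.068)  IV: 1.629 (Δ0.038)

I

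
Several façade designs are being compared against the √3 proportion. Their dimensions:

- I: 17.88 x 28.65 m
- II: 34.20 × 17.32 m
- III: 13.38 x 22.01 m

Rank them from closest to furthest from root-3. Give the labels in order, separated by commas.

III, I, II

I: 28.65/17.88 ≈ 1.602 → |1.602 − 1.732| = 0.130
II: 34.20/17.32 ≈ 1.975 → |1.975 − 1.732| = 0.243
III: 22.01/13.38 ≈ 1.645 → |1.645 − 1.732| = 0.087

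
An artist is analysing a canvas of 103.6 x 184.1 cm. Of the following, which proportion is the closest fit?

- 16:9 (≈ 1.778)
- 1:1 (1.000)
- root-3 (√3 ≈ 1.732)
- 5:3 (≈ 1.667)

Ratio = 184.1 / 103.6 ≈ 1.777.
Distances: 16:9 1.778 (Δ 0.001); 1:1 1.000 (Δ 0.777); root-3 1.732 (Δ 0.045); 5:3 1.667 (Δ 0.110).

16:9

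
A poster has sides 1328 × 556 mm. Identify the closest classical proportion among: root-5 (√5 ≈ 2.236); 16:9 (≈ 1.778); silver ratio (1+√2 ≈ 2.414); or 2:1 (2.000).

silver ratio

1328/556 ≈ 2.388. Nearest candidates are silver ratio (2.414, off by 0.026) and root-5 (2.236, off by 0.152).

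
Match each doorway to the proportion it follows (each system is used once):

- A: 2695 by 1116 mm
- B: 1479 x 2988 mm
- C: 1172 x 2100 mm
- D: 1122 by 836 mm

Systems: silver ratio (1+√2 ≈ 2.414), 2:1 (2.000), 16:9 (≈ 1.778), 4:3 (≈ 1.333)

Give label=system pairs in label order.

A=silver ratio, B=2:1, C=16:9, D=4:3

A = 2695/1116 ≈ 2.415 → silver ratio (2.414)
B = 2988/1479 ≈ 2.020 → 2:1 (2.000)
C = 2100/1172 ≈ 1.792 → 16:9 (1.778)
D = 1122/836 ≈ 1.342 → 4:3 (1.333)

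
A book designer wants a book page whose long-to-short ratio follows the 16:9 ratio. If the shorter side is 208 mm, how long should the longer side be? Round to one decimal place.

16:9 ≈ 1.77778.
Longer side = 208 × 1.77778 ≈ 369.778 → 369.8 mm.

369.8 mm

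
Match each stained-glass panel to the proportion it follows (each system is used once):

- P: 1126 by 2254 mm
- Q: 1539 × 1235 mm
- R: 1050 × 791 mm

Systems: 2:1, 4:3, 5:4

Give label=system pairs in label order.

P = 2254/1126 ≈ 2.002 → 2:1 (2.000)
Q = 1539/1235 ≈ 1.246 → 5:4 (1.250)
R = 1050/791 ≈ 1.327 → 4:3 (1.333)

P=2:1, Q=5:4, R=4:3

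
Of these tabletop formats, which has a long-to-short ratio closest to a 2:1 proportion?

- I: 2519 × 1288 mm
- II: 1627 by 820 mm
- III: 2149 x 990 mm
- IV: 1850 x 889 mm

Target 2:1 ≈ 2.000.
I: 1.956 (Δ0.044)  II: 1.984 (Δ0.016)  III: 2.171 (Δ0.171)  IV: 2.081 (Δ0.081)

II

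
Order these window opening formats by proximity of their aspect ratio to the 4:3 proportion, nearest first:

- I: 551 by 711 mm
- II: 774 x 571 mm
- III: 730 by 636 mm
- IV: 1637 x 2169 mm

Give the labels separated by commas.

I: 711/551 ≈ 1.290 → |1.290 − 1.333| = 0.043
II: 774/571 ≈ 1.356 → |1.356 − 1.333| = 0.023
III: 730/636 ≈ 1.148 → |1.148 − 1.333| = 0.185
IV: 2169/1637 ≈ 1.325 → |1.325 − 1.333| = 0.008

IV, II, I, III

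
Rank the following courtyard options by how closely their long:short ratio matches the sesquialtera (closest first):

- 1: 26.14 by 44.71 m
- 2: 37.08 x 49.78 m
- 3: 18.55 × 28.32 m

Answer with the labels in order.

Ratios: 1 = 44.71 / 26.14 ≈ 1.710; 2 = 49.78 / 37.08 ≈ 1.343; 3 = 28.32 / 18.55 ≈ 1.527.
|Δ from 1.500|: 1 0.210; 2 0.157; 3 0.027.

3, 2, 1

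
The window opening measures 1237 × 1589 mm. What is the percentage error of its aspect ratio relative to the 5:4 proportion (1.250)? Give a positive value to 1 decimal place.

2.8%

Ratio = 1589 / 1237 ≈ 1.2846.
Ideal 5:4 = 1.2500. |1.2846 − 1.2500| / 1.2500 ≈ 2.77% → 2.8%.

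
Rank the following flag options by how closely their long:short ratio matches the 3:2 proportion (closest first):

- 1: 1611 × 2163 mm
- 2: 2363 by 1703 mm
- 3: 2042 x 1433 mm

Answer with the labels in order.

1: 2163/1611 ≈ 1.343 → |1.343 − 1.500| = 0.157
2: 2363/1703 ≈ 1.388 → |1.388 − 1.500| = 0.112
3: 2042/1433 ≈ 1.425 → |1.425 − 1.500| = 0.075

3, 2, 1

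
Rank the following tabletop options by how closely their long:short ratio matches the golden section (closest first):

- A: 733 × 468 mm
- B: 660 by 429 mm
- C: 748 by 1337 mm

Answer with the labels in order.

A, B, C

Ratios: A = 733 / 468 ≈ 1.566; B = 660 / 429 ≈ 1.538; C = 1337 / 748 ≈ 1.787.
|Δ from 1.618|: A 0.052; B 0.080; C 0.169.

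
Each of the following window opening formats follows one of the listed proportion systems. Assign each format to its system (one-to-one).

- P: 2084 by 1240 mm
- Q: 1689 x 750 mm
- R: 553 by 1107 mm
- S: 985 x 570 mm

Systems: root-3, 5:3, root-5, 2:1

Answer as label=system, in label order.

Ratios: P ≈ 1.681; Q ≈ 2.252; R ≈ 2.002; S ≈ 1.728.
Targets: root-3 ≈ 1.732; 5:3 ≈ 1.667; root-5 ≈ 2.236; 2:1 ≈ 2.000.

P=5:3, Q=root-5, R=2:1, S=root-3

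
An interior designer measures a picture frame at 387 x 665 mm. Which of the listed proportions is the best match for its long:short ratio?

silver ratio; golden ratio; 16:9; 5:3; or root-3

Ratio = 665 / 387 ≈ 1.718.
Distances: silver ratio 2.414 (Δ 0.696); golden ratio 1.618 (Δ 0.100); 16:9 1.778 (Δ 0.060); 5:3 1.667 (Δ 0.051); root-3 1.732 (Δ 0.014).

root-3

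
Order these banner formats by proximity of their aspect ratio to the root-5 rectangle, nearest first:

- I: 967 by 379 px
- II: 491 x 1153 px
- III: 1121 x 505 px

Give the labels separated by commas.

Ratios: I = 967 / 379 ≈ 2.551; II = 1153 / 491 ≈ 2.348; III = 1121 / 505 ≈ 2.220.
|Δ from 2.236|: I 0.315; II 0.112; III 0.016.

III, II, I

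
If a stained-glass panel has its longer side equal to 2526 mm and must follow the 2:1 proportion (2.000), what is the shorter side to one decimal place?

1263.0 mm

2:1 = 2.00000.
Shorter side = 2526 ÷ 2.00000 ≈ 1263.000 → 1263.0 mm.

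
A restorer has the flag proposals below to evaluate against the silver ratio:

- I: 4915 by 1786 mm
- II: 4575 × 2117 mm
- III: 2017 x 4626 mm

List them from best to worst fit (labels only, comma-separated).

Ratios: I = 4915 / 1786 ≈ 2.752; II = 4575 / 2117 ≈ 2.161; III = 4626 / 2017 ≈ 2.294.
|Δ from 2.414|: I 0.338; II 0.253; III 0.120.

III, II, I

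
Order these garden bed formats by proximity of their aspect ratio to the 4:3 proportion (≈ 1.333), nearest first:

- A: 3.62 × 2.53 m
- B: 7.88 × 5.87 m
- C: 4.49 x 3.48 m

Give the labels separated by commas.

Ratios: A = 3.62 / 2.53 ≈ 1.431; B = 7.88 / 5.87 ≈ 1.342; C = 4.49 / 3.48 ≈ 1.290.
|Δ from 1.333|: A 0.098; B 0.009; C 0.043.

B, C, A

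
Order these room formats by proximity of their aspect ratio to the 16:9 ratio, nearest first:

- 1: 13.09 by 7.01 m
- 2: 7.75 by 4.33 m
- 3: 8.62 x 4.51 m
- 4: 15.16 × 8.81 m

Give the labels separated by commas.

Ratios: 1 = 13.09 / 7.01 ≈ 1.867; 2 = 7.75 / 4.33 ≈ 1.790; 3 = 8.62 / 4.51 ≈ 1.911; 4 = 15.16 / 8.81 ≈ 1.721.
|Δ from 1.778|: 1 0.089; 2 0.012; 3 0.133; 4 0.057.

2, 4, 1, 3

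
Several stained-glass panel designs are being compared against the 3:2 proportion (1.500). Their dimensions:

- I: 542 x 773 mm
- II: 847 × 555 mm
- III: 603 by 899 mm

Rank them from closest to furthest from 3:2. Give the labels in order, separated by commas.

I: 773/542 ≈ 1.426 → |1.426 − 1.500| = 0.074
II: 847/555 ≈ 1.526 → |1.526 − 1.500| = 0.026
III: 899/603 ≈ 1.491 → |1.491 − 1.500| = 0.009

III, II, I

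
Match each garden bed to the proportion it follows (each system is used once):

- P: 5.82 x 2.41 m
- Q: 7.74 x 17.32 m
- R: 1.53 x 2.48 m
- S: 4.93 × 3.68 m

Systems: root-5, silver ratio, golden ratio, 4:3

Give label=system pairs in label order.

P=silver ratio, Q=root-5, R=golden ratio, S=4:3

P = 5.82/2.41 ≈ 2.415 → silver ratio (2.414)
Q = 17.32/7.74 ≈ 2.238 → root-5 (2.236)
R = 2.48/1.53 ≈ 1.621 → golden ratio (1.618)
S = 4.93/3.68 ≈ 1.340 → 4:3 (1.333)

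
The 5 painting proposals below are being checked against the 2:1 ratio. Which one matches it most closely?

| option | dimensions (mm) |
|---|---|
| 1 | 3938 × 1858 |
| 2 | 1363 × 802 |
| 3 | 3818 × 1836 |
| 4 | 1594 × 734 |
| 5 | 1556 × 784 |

Ratios (long/short): 1 ≈ 2.119; 2 ≈ 1.700; 3 ≈ 2.080; 4 ≈ 2.172; 5 ≈ 1.985.
2:1 ≈ 2.000; option 5 is nearest (Δ 0.015).

5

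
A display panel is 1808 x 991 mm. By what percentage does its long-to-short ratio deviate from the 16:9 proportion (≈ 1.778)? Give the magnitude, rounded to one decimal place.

Ratio = 1808 / 991 ≈ 1.8244.
Ideal 16:9 ≈ 1.7778. |1.8244 − 1.7778| / 1.7778 ≈ 2.62% → 2.6%.

2.6%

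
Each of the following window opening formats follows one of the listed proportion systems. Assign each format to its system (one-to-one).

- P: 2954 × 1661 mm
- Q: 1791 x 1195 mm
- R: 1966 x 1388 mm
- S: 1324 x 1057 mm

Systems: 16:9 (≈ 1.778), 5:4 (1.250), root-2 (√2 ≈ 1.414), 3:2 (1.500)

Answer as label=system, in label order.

P = 2954/1661 ≈ 1.778 → 16:9 (1.778)
Q = 1791/1195 ≈ 1.499 → 3:2 (1.500)
R = 1966/1388 ≈ 1.416 → root-2 (1.414)
S = 1324/1057 ≈ 1.253 → 5:4 (1.250)

P=16:9, Q=3:2, R=root-2, S=5:4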